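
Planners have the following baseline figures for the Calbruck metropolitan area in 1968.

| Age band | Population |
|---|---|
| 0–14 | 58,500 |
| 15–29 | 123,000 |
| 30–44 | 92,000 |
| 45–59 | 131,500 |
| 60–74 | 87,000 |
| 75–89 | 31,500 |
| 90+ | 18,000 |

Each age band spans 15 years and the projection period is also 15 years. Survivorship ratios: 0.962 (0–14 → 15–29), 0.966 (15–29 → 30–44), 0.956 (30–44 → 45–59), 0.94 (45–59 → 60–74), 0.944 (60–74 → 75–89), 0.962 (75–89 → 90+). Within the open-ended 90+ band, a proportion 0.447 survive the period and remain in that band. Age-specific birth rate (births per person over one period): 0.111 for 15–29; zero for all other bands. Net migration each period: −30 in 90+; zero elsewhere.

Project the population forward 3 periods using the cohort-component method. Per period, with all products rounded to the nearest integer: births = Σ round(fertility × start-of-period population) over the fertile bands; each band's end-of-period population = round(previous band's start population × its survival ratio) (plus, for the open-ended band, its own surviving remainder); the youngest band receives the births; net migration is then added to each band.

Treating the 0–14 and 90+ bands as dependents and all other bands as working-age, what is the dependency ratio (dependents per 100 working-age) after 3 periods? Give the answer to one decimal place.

Numbering the bands 1..7 from youngest to oldest:
— Period 1 —
Births: 123000 * 0.111 = 13653
Band 2: 58500 * 0.962 = 56277
Band 3: 123000 * 0.966 = 118818
Band 4: 92000 * 0.956 = 87952
Band 5: 131500 * 0.94 = 123610
Band 6: 87000 * 0.944 = 82128
Band 7: 31500 * 0.962 + 18000 * 0.447 = 30303 + 8046 = 38349
Net migration: Band 7 − 30 → 38319
Population now: 0–14=13653, 15–29=56277, 30–44=118818, 45–59=87952, 60–74=123610, 75–89=82128, 90+=38319
— Period 2 —
Births: 56277 * 0.111 = 6247
Band 2: 13653 * 0.962 = 13134
Band 3: 56277 * 0.966 = 54364
Band 4: 118818 * 0.956 = 113590
Band 5: 87952 * 0.94 = 82675
Band 6: 123610 * 0.944 = 116688
Band 7: 82128 * 0.962 + 38319 * 0.447 = 79007 + 17129 = 96136
Net migration: Band 7 − 30 → 96106
Population now: 0–14=6247, 15–29=13134, 30–44=54364, 45–59=113590, 60–74=82675, 75–89=116688, 90+=96106
— Period 3 —
Births: 13134 * 0.111 = 1458
Band 2: 6247 * 0.962 = 6010
Band 3: 13134 * 0.966 = 12687
Band 4: 54364 * 0.956 = 51972
Band 5: 113590 * 0.94 = 106775
Band 6: 82675 * 0.944 = 78045
Band 7: 116688 * 0.962 + 96106 * 0.447 = 112254 + 42959 = 155213
Net migration: Band 7 − 30 → 155183
Population now: 0–14=1458, 15–29=6010, 30–44=12687, 45–59=51972, 60–74=106775, 75–89=78045, 90+=155183
Dependents (band 0–14 + band 90+) = 1458 + 155183 = 156641; working-age = 255489; ratio = 156641/255489 × 100 = 61.3

61.3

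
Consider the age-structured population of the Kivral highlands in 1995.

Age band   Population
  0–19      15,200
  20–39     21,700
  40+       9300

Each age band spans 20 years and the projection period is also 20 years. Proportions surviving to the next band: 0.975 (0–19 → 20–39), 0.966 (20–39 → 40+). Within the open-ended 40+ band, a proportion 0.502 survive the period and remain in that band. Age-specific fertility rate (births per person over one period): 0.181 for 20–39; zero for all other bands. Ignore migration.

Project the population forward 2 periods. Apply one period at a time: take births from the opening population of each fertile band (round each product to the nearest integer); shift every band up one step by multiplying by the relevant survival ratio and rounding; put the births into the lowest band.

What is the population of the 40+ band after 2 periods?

27183

After projecting period 1:
Births: 21700 * 0.181 = 3928
20–39: 15200 * 0.975 = 14820
40+: 21700 * 0.966 + 9300 * 0.502 = 20962 + 4669 = 25631
→ [3928, 14820, 25631]
After projecting period 2:
Births: 14820 * 0.181 = 2682
20–39: 3928 * 0.975 = 3830
40+: 14820 * 0.966 + 25631 * 0.502 = 14316 + 12867 = 27183
→ [2682, 3830, 27183]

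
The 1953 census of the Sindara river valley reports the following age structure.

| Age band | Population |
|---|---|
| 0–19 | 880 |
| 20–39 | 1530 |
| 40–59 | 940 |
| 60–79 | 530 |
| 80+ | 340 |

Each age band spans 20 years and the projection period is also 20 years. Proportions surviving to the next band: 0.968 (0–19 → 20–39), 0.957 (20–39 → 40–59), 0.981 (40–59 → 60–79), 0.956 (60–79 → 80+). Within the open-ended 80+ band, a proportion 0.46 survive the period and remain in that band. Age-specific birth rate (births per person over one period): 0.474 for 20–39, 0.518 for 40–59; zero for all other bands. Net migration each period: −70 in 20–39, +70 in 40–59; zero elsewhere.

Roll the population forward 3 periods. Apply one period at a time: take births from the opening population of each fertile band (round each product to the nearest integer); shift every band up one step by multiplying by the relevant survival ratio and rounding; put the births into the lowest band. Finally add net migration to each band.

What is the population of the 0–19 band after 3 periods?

947

[period 1]
Births: 1530 * 0.474 = 725  |  940 * 0.518 = 487 → total 1212
20–39: 880 * 0.968 = 852
40–59: 1530 * 0.957 = 1464
60–79: 940 * 0.981 = 922
80+: 530 * 0.956 + 340 * 0.46 = 507 + 156 = 663
Net migration: 20–39 − 70 → 782; 40–59 + 70 → 1534
→ [1212, 782, 1534, 922, 663]
[period 2]
Births: 782 * 0.474 = 371  |  1534 * 0.518 = 795 → total 1166
20–39: 1212 * 0.968 = 1173
40–59: 782 * 0.957 = 748
60–79: 1534 * 0.981 = 1505
80+: 922 * 0.956 + 663 * 0.46 = 881 + 305 = 1186
Net migration: 20–39 − 70 → 1103; 40–59 + 70 → 818
→ [1166, 1103, 818, 1505, 1186]
[period 3]
Births: 1103 * 0.474 = 523  |  818 * 0.518 = 424 → total 947
20–39: 1166 * 0.968 = 1129
40–59: 1103 * 0.957 = 1056
60–79: 818 * 0.981 = 802
80+: 1505 * 0.956 + 1186 * 0.46 = 1439 + 546 = 1985
Net migration: 20–39 − 70 → 1059; 40–59 + 70 → 1126
→ [947, 1059, 1126, 802, 1985]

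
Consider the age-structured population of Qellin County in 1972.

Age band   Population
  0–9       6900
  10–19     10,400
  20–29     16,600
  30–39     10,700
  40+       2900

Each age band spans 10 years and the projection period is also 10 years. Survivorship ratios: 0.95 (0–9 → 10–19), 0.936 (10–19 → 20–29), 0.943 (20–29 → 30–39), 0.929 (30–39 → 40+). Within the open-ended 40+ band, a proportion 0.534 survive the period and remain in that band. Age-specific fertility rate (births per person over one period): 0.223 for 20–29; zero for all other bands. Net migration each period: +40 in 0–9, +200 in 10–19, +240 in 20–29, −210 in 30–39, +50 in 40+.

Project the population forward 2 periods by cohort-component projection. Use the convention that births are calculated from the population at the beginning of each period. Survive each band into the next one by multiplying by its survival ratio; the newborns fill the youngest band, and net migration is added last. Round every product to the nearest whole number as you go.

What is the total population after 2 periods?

42336

Period 1:
Births: 16600 * 0.223 = 3702
10–19: 6900 * 0.95 = 6555
20–29: 10400 * 0.936 = 9734
30–39: 16600 * 0.943 = 15654
40+: 10700 * 0.929 + 2900 * 0.534 = 9940 + 1549 = 11489
Net migration: 0–9 + 40 → 3742; 10–19 + 200 → 6755; 20–29 + 240 → 9974; 30–39 − 210 → 15444; 40+ + 50 → 11539
→ [3742, 6755, 9974, 15444, 11539]
Period 2:
Births: 9974 * 0.223 = 2224
10–19: 3742 * 0.95 = 3555
20–29: 6755 * 0.936 = 6323
30–39: 9974 * 0.943 = 9405
40+: 15444 * 0.929 + 11539 * 0.534 = 14347 + 6162 = 20509
Net migration: 0–9 + 40 → 2264; 10–19 + 200 → 3755; 20–29 + 240 → 6563; 30–39 − 210 → 9195; 40+ + 50 → 20559
→ [2264, 3755, 6563, 9195, 20559]
Total after period 2: 2264 + 3755 + 6563 + 9195 + 20559 = 42336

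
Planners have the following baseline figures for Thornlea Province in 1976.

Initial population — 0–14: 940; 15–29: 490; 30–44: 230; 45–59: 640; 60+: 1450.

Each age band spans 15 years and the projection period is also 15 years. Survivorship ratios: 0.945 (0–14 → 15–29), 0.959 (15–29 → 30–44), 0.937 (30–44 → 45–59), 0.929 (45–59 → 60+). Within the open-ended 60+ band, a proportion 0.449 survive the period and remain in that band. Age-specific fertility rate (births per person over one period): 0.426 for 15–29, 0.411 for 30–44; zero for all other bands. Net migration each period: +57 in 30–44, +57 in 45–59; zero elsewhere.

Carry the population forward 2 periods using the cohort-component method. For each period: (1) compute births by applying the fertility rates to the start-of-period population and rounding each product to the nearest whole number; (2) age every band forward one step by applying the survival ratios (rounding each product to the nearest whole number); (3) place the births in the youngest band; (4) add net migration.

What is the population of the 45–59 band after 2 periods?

551

(Bands numbered youngest = 1 to oldest = 5.)
[period 1]
Births: 490 * 0.426 = 209 ; 230 * 0.411 = 95 → total 304
Band 2: 940 * 0.945 = 888
Band 3: 490 * 0.959 = 470
Band 4: 230 * 0.937 = 216
Band 5: 640 * 0.929 + 1450 * 0.449 = 595 + 651 = 1246
Net migration: Band 3 + 57 → 527; Band 4 + 57 → 273
→ [304, 888, 527, 273, 1246]
[period 2]
Births: 888 * 0.426 = 378 ; 527 * 0.411 = 217 → total 595
Band 2: 304 * 0.945 = 287
Band 3: 888 * 0.959 = 852
Band 4: 527 * 0.937 = 494
Band 5: 273 * 0.929 + 1246 * 0.449 = 254 + 559 = 813
Net migration: Band 3 + 57 → 909; Band 4 + 57 → 551
→ [595, 287, 909, 551, 813]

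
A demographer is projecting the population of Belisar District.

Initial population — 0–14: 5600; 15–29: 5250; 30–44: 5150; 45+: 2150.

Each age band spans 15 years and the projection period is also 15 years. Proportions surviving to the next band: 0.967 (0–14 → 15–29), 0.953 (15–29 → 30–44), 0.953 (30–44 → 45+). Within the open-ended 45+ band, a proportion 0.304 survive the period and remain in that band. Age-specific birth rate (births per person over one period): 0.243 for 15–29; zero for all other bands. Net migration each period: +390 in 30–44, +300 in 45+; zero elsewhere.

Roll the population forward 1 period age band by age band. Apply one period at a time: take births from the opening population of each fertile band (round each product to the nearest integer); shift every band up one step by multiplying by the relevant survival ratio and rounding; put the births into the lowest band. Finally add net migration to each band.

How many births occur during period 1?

Let band 1 be 0–14 through band 4 = 45+.
After projecting period 1:
Births: 5250 × 0.243 = 1276
Band 2: 5600 × 0.967 = 5415
Band 3: 5250 × 0.953 = 5003
Band 4: 5150 × 0.953 + 2150 × 0.304 = 4908 + 654 = 5562
Net migration: Band 3 + 390 → 5393; Band 4 + 300 → 5862
Giving 1276 / 5415 / 5393 / 5862.

1276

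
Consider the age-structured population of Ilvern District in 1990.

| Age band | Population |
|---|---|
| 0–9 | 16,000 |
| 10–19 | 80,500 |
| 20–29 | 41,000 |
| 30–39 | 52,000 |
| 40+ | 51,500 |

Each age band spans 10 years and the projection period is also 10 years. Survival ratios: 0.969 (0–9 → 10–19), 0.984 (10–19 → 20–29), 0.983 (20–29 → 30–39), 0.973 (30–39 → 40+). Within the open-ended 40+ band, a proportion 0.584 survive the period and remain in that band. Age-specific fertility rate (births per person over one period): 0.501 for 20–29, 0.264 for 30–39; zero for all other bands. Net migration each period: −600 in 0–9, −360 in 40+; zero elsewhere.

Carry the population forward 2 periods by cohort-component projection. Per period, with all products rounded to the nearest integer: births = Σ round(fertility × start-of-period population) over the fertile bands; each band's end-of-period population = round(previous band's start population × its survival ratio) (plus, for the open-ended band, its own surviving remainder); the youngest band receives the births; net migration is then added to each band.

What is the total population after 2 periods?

261228

Numbering the bands 1..5 from youngest to oldest:
After projecting period 1:
Births: 41000 * 0.501 = 20541 ; 52000 * 0.264 = 13728 → 34269
Band 2: 16000 * 0.969 = 15504
Band 3: 80500 * 0.984 = 79212
Band 4: 41000 * 0.983 = 40303
Band 5: 52000 * 0.973 + 51500 * 0.584 = 50596 + 30076 = 80672
Net migration: Band 1 − 600 → 33669; Band 5 − 360 → 80312
Giving 33669 / 15504 / 79212 / 40303 / 80312.
After projecting period 2:
Births: 79212 * 0.501 = 39685 ; 40303 * 0.264 = 10640 → 50325
Band 2: 33669 * 0.969 = 32625
Band 3: 15504 * 0.984 = 15256
Band 4: 79212 * 0.983 = 77865
Band 5: 40303 * 0.973 + 80312 * 0.584 = 39215 + 46902 = 86117
Net migration: Band 1 − 600 → 49725; Band 5 − 360 → 85757
Giving 49725 / 32625 / 15256 / 77865 / 85757.
Total after period 2: 49725 + 32625 + 15256 + 77865 + 85757 = 261228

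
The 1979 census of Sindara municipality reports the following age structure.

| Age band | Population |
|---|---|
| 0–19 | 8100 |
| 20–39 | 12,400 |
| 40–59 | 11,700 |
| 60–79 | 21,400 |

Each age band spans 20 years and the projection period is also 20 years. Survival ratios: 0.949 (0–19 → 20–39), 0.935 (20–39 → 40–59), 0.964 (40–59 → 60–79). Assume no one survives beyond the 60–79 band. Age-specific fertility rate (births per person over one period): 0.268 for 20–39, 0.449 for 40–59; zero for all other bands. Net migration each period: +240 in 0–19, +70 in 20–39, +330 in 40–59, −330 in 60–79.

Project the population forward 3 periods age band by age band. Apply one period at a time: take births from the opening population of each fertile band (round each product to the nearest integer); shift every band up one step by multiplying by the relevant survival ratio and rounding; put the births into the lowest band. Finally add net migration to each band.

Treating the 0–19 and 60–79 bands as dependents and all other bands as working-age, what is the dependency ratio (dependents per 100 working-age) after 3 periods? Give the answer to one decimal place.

82.8

After projecting period 1:
Births: 12400 × 0.268 = 3323 ; 11700 × 0.449 = 5253 ⇒ total 8576
20–39: 8100 × 0.949 = 7687
40–59: 12400 × 0.935 = 11594
60–79: 11700 × 0.964 = 11279
Net migration: 0–19 + 240 → 8816; 20–39 + 70 → 7757; 40–59 + 330 → 11924; 60–79 − 330 → 10949
Giving 8816 / 7757 / 11924 / 10949.
After projecting period 2:
Births: 7757 × 0.268 = 2079 ; 11924 × 0.449 = 5354 ⇒ total 7433
20–39: 8816 × 0.949 = 8366
40–59: 7757 × 0.935 = 7253
60–79: 11924 × 0.964 = 11495
Net migration: 0–19 + 240 → 7673; 20–39 + 70 → 8436; 40–59 + 330 → 7583; 60–79 − 330 → 11165
Giving 7673 / 8436 / 7583 / 11165.
After projecting period 3:
Births: 8436 × 0.268 = 2261 ; 7583 × 0.449 = 3405 ⇒ total 5666
20–39: 7673 × 0.949 = 7282
40–59: 8436 × 0.935 = 7888
60–79: 7583 × 0.964 = 7310
Net migration: 0–19 + 240 → 5906; 20–39 + 70 → 7352; 40–59 + 330 → 8218; 60–79 − 330 → 6980
Giving 5906 / 7352 / 8218 / 6980.
Dependents (band 0–19 + band 60–79) = 5906 + 6980 = 12886; working-age = 15570; ratio = 12886/15570 × 100 = 82.8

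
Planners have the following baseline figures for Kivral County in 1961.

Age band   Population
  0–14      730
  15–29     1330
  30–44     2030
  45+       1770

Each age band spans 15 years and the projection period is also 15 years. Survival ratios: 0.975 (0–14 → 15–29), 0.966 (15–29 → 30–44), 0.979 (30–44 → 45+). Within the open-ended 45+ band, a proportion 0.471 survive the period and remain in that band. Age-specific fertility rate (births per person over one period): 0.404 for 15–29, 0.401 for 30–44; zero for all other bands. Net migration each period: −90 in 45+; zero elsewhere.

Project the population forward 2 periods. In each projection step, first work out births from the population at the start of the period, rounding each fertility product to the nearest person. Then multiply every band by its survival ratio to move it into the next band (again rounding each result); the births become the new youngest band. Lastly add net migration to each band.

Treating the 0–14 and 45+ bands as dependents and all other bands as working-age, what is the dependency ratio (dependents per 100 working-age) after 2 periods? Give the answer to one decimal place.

(Bands numbered youngest = 1 to oldest = 4.)
— Period 1 —
Births: 1330 × 0.404 = 537  |  2030 × 0.401 = 814 — total 1351
Band 2: 730 × 0.975 = 712
Band 3: 1330 × 0.966 = 1285
Band 4: 2030 × 0.979 + 1770 × 0.471 = 1987 + 834 = 2821
Net migration: Band 4 − 90 → 2731
→ [1351, 712, 1285, 2731]
— Period 2 —
Births: 712 × 0.404 = 288  |  1285 × 0.401 = 515 — total 803
Band 2: 1351 × 0.975 = 1317
Band 3: 712 × 0.966 = 688
Band 4: 1285 × 0.979 + 2731 × 0.471 = 1258 + 1286 = 2544
Net migration: Band 4 − 90 → 2454
→ [803, 1317, 688, 2454]
Dependents (band 0–14 + band 45+) = 803 + 2454 = 3257; working-age = 2005; ratio = 3257/2005 × 100 = 162.4

162.4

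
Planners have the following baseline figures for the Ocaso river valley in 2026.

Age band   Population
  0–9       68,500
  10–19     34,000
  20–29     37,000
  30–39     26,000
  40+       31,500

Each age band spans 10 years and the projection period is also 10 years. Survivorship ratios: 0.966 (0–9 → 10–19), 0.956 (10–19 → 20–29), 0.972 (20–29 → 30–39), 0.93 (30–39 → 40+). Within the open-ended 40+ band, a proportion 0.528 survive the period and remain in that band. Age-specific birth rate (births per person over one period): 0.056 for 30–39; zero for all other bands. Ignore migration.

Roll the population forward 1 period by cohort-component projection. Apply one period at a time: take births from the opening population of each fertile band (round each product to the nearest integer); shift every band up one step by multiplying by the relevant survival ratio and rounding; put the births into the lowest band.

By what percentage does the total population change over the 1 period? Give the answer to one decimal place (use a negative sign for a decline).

Period 1:
Births: 26000 × 0.056 = 1456
10–19: 68500 × 0.966 = 66171
20–29: 34000 × 0.956 = 32504
30–39: 37000 × 0.972 = 35964
40+: 26000 × 0.93 + 31500 × 0.528 = 24180 + 16632 = 40812
Population now: 0–9=1456, 10–19=66171, 20–29=32504, 30–39=35964, 40+=40812
Total: 197000 → 176907; change = -20093; percentage change = -10.2%

-10.2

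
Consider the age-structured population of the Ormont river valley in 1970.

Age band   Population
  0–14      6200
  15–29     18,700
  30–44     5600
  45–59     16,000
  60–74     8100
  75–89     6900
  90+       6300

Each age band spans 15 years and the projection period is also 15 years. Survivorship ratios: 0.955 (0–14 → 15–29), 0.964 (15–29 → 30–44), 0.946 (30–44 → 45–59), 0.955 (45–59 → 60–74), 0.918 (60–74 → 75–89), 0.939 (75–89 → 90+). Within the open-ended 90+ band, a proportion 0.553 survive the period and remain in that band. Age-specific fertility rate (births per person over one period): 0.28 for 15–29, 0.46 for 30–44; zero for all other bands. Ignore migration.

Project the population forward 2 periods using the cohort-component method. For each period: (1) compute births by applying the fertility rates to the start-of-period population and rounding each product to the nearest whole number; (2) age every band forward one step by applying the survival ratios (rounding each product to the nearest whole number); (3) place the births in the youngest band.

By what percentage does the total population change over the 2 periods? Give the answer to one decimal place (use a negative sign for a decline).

5.8

Period 1:
Births: 18700 * 0.28 = 5236, 5600 * 0.46 = 2576 ⇒ total 7812
15–29: 6200 * 0.955 = 5921
30–44: 18700 * 0.964 = 18027
45–59: 5600 * 0.946 = 5298
60–74: 16000 * 0.955 = 15280
75–89: 8100 * 0.918 = 7436
90+: 6900 * 0.939 + 6300 * 0.553 = 6479 + 3484 = 9963
→ [7812, 5921, 18027, 5298, 15280, 7436, 9963]
Period 2:
Births: 5921 * 0.28 = 1658, 18027 * 0.46 = 8292 ⇒ total 9950
15–29: 7812 * 0.955 = 7460
30–44: 5921 * 0.964 = 5708
45–59: 18027 * 0.946 = 17054
60–74: 5298 * 0.955 = 5060
75–89: 15280 * 0.918 = 14027
90+: 7436 * 0.939 + 9963 * 0.553 = 6982 + 5510 = 12492
→ [9950, 7460, 5708, 17054, 5060, 14027, 12492]
Total: 67800 → 71751; change = 3951; percentage change = 5.8%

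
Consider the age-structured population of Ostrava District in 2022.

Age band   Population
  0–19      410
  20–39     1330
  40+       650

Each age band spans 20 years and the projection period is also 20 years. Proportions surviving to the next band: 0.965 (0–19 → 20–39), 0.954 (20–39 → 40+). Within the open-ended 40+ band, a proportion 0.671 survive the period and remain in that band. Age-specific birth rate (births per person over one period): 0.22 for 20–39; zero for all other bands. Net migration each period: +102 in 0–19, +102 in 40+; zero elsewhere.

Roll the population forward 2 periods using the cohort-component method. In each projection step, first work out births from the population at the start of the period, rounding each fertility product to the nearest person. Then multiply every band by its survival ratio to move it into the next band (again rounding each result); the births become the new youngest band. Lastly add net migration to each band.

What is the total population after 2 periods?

Numbering the groups 1..3 from youngest to oldest:
[period 1]
Births: 1330 * 0.22 = 293
Group 2: 410 * 0.965 = 396
Group 3: 1330 * 0.954 + 650 * 0.671 = 1269 + 436 = 1705
Net migration: Group 1 + 102 → 395; Group 3 + 102 → 1807
→ [395, 396, 1807]
[period 2]
Births: 396 * 0.22 = 87
Group 2: 395 * 0.965 = 381
Group 3: 396 * 0.954 + 1807 * 0.671 = 378 + 1212 = 1590
Net migration: Group 1 + 102 → 189; Group 3 + 102 → 1692
→ [189, 381, 1692]
Total after period 2: 189 + 381 + 1692 = 2262

2262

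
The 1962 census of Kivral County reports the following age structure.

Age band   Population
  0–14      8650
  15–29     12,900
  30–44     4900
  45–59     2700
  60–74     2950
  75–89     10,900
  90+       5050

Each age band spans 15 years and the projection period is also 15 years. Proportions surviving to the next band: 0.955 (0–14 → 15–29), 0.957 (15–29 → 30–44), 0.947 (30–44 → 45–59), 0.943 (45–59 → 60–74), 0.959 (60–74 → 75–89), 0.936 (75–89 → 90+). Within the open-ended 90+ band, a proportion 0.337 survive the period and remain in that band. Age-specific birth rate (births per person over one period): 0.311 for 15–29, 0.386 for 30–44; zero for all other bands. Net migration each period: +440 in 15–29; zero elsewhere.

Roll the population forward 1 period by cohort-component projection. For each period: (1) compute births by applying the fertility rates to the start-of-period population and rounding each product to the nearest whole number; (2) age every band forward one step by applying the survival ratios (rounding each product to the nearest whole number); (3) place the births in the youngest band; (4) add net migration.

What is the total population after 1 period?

Let band 1 be 0–14 through band 7 = 90+.
[period 1]
Births: 12900 × 0.311 = 4012  |  4900 × 0.386 = 1891 → 5903
Band 2: 8650 × 0.955 = 8261
Band 3: 12900 × 0.957 = 12345
Band 4: 4900 × 0.947 = 4640
Band 5: 2700 × 0.943 = 2546
Band 6: 2950 × 0.959 = 2829
Band 7: 10900 × 0.936 + 5050 × 0.337 = 10202 + 1702 = 11904
Net migration: Band 2 + 440 → 8701
→ [5903, 8701, 12345, 4640, 2546, 2829, 11904]
Total after period 1: 5903 + 8701 + 12345 + 4640 + 2546 + 2829 + 11904 = 48868

48868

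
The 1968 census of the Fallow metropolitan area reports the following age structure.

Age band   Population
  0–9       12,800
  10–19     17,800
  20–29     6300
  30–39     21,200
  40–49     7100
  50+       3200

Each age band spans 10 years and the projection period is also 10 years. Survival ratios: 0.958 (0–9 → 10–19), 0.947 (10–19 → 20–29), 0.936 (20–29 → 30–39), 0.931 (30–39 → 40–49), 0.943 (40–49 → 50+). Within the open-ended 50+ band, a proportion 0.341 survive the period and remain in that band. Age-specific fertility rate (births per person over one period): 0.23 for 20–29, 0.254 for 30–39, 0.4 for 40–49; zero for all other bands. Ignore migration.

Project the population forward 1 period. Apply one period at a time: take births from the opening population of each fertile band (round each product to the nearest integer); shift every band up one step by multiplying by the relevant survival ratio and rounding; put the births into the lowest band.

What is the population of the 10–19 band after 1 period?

— Period 1 —
Births: 6300 * 0.23 = 1449  |  21200 * 0.254 = 5385  |  7100 * 0.4 = 2840 → 9674
10–19: 12800 * 0.958 = 12262
20–29: 17800 * 0.947 = 16857
30–39: 6300 * 0.936 = 5897
40–49: 21200 * 0.931 = 19737
50+: 7100 * 0.943 + 3200 * 0.341 = 6695 + 1091 = 7786
→ [9674, 12262, 16857, 5897, 19737, 7786]

12262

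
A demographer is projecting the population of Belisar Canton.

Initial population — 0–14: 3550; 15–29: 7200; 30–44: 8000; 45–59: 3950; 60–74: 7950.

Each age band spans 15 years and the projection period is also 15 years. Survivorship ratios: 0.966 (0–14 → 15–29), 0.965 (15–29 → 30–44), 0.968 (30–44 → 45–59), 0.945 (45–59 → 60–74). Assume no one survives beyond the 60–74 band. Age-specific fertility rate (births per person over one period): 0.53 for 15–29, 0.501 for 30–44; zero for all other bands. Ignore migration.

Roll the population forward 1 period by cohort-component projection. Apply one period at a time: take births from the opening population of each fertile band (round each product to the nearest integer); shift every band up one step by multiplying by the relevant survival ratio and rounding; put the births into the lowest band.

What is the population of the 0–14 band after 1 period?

Numbering the bands 1..5 from youngest to oldest:
[period 1]
Births: 7200 × 0.53 = 3816  |  8000 × 0.501 = 4008 → total 7824
Band 2: 3550 × 0.966 = 3429
Band 3: 7200 × 0.965 = 6948
Band 4: 8000 × 0.968 = 7744
Band 5: 3950 × 0.945 = 3733
→ [7824, 3429, 6948, 7744, 3733]

7824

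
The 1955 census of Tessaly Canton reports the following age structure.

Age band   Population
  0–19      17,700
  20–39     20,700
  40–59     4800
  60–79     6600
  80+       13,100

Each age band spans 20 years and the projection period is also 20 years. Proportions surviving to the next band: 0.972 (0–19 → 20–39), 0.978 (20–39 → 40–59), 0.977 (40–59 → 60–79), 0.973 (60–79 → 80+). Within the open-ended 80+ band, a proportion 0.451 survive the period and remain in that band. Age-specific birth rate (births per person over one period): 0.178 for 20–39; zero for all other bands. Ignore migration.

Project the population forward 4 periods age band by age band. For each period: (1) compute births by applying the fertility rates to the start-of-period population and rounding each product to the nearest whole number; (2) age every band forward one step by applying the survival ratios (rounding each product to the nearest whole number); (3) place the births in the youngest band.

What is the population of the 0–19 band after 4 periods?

Period 1.
Births: 20700 * 0.178 = 3685
20–39: 17700 * 0.972 = 17204
40–59: 20700 * 0.978 = 20245
60–79: 4800 * 0.977 = 4690
80+: 6600 * 0.973 + 13100 * 0.451 = 6422 + 5908 = 12330
End of period: [3685, 17204, 20245, 4690, 12330]
Period 2.
Births: 17204 * 0.178 = 3062
20–39: 3685 * 0.972 = 3582
40–59: 17204 * 0.978 = 16826
60–79: 20245 * 0.977 = 19779
80+: 4690 * 0.973 + 12330 * 0.451 = 4563 + 5561 = 10124
End of period: [3062, 3582, 16826, 19779, 10124]
Period 3.
Births: 3582 * 0.178 = 638
20–39: 3062 * 0.972 = 2976
40–59: 3582 * 0.978 = 3503
60–79: 16826 * 0.977 = 16439
80+: 19779 * 0.973 + 10124 * 0.451 = 19245 + 4566 = 23811
End of period: [638, 2976, 3503, 16439, 23811]
Period 4.
Births: 2976 * 0.178 = 530
20–39: 638 * 0.972 = 620
40–59: 2976 * 0.978 = 2911
60–79: 3503 * 0.977 = 3422
80+: 16439 * 0.973 + 23811 * 0.451 = 15995 + 10739 = 26734
End of period: [530, 620, 2911, 3422, 26734]

530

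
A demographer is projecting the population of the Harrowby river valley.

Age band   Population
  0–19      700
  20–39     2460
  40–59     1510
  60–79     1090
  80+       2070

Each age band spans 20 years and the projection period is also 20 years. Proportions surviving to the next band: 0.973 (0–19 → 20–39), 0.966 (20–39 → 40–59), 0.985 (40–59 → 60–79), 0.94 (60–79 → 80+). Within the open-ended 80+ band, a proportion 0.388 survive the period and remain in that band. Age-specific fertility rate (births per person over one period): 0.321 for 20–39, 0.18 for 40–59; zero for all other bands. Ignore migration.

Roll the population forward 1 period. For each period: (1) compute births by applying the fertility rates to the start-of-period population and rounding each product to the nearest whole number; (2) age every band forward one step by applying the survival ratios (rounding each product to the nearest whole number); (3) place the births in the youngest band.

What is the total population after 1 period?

7434

[period 1]
Births: 2460 * 0.321 = 790 ; 1510 * 0.18 = 272 — total 1062
20–39: 700 * 0.973 = 681
40–59: 2460 * 0.966 = 2376
60–79: 1510 * 0.985 = 1487
80+: 1090 * 0.94 + 2070 * 0.388 = 1025 + 803 = 1828
Giving 1062 / 681 / 2376 / 1487 / 1828.
Total after period 1: 1062 + 681 + 2376 + 1487 + 1828 = 7434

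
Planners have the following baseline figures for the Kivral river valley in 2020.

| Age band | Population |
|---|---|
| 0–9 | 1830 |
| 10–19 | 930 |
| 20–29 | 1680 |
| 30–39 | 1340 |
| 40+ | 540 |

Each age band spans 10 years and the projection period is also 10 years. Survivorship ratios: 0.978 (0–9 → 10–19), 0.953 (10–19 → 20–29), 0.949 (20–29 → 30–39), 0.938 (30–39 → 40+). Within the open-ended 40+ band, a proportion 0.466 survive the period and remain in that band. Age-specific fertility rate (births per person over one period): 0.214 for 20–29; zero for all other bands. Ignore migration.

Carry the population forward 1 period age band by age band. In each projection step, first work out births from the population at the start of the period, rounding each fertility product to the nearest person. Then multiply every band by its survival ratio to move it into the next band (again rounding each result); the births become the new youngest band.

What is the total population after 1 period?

Call the groups 1 to 5, youngest first.
Period 1:
Births: 1680 × 0.214 = 360
Group 2: 1830 × 0.978 = 1790
Group 3: 930 × 0.953 = 886
Group 4: 1680 × 0.949 = 1594
Group 5: 1340 × 0.938 + 540 × 0.466 = 1257 + 252 = 1509
→ [360, 1790, 886, 1594, 1509]
Total after period 1: 360 + 1790 + 886 + 1594 + 1509 = 6139

6139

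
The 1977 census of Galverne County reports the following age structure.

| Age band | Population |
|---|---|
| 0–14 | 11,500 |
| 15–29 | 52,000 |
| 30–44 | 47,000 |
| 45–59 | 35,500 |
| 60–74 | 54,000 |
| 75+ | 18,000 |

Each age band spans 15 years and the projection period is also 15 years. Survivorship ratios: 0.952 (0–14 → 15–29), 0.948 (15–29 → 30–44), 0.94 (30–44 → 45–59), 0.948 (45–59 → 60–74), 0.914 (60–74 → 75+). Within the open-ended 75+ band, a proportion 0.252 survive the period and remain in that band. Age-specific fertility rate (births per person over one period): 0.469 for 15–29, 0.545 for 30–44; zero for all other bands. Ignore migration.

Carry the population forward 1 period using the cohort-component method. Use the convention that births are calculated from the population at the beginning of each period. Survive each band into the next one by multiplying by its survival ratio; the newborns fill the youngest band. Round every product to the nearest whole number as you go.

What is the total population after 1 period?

241973

Numbering the bands 1..6 from youngest to oldest:
— Period 1 —
Births: 52000 * 0.469 = 24388, 47000 * 0.545 = 25615 — total 50003
Band 2: 11500 * 0.952 = 10948
Band 3: 52000 * 0.948 = 49296
Band 4: 47000 * 0.94 = 44180
Band 5: 35500 * 0.948 = 33654
Band 6: 54000 * 0.914 + 18000 * 0.252 = 49356 + 4536 = 53892
End of period: [50003, 10948, 49296, 44180, 33654, 53892]
Total after period 1: 50003 + 10948 + 49296 + 44180 + 33654 + 53892 = 241973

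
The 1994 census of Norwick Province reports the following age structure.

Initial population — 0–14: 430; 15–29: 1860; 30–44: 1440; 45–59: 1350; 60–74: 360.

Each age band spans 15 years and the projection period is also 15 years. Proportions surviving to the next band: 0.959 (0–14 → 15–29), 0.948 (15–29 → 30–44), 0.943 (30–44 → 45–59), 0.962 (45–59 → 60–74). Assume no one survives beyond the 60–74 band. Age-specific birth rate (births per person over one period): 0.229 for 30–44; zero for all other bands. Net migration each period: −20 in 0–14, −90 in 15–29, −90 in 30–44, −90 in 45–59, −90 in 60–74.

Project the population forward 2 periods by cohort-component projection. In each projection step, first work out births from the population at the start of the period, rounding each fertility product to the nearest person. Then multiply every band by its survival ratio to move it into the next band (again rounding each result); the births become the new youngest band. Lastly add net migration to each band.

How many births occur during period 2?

(Groups numbered youngest = 1 to oldest = 5.)
Period 1.
Births: 1440 × 0.229 = 330
Group 2: 430 × 0.959 = 412
Group 3: 1860 × 0.948 = 1763
Group 4: 1440 × 0.943 = 1358
Group 5: 1350 × 0.962 = 1299
Net migration: Group 1 − 20 → 310; Group 2 − 90 → 322; Group 3 − 90 → 1673; Group 4 − 90 → 1268; Group 5 − 90 → 1209
→ [310, 322, 1673, 1268, 1209]
Period 2.
Births: 1673 × 0.229 = 383
Group 2: 310 × 0.959 = 297
Group 3: 322 × 0.948 = 305
Group 4: 1673 × 0.943 = 1578
Group 5: 1268 × 0.962 = 1220
Net migration: Group 1 − 20 → 363; Group 2 − 90 → 207; Group 3 − 90 → 215; Group 4 − 90 → 1488; Group 5 − 90 → 1130
→ [363, 207, 215, 1488, 1130]

383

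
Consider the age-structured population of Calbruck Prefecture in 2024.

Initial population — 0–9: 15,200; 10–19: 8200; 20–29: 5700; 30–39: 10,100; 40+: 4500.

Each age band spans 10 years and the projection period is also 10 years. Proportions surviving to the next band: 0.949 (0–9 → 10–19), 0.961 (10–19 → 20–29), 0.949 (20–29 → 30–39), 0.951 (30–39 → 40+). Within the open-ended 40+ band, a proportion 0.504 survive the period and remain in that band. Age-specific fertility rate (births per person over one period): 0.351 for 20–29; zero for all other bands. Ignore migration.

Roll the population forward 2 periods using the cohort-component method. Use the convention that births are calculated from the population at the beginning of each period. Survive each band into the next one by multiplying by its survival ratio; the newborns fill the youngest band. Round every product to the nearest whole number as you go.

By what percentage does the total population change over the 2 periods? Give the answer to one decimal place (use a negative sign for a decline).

Numbering the groups 1..5 from youngest to oldest:
After projecting period 1:
Births: 5700 × 0.351 = 2001
Group 2: 15200 × 0.949 = 14425
Group 3: 8200 × 0.961 = 7880
Group 4: 5700 × 0.949 = 5409
Group 5: 10100 × 0.951 + 4500 × 0.504 = 9605 + 2268 = 11873
Population now: 0–9=2001, 10–19=14425, 20–29=7880, 30–39=5409, 40+=11873
After projecting period 2:
Births: 7880 × 0.351 = 2766
Group 2: 2001 × 0.949 = 1899
Group 3: 14425 × 0.961 = 13862
Group 4: 7880 × 0.949 = 7478
Group 5: 5409 × 0.951 + 11873 × 0.504 = 5144 + 5984 = 11128
Population now: 0–9=2766, 10–19=1899, 20–29=13862, 30–39=7478, 40+=11128
Total: 43700 → 37133; change = -6567; percentage change = -15.0%

-15.0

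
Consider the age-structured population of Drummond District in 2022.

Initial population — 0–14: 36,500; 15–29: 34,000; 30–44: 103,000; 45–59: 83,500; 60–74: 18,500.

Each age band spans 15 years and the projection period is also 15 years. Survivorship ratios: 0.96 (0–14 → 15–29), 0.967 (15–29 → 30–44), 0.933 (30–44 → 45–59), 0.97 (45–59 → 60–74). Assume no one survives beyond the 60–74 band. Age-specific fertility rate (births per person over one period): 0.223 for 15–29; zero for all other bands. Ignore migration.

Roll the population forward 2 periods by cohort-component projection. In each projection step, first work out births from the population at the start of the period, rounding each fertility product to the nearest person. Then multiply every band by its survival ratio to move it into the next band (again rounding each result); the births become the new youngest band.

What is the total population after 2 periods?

(Bands numbered youngest = 1 to oldest = 5.)
Period 1.
Births: 34000 × 0.223 = 7582
Band 2: 36500 × 0.96 = 35040
Band 3: 34000 × 0.967 = 32878
Band 4: 103000 × 0.933 = 96099
Band 5: 83500 × 0.97 = 80995
Population now: 0–14=7582, 15–29=35040, 30–44=32878, 45–59=96099, 60–74=80995
Period 2.
Births: 35040 × 0.223 = 7814
Band 2: 7582 × 0.96 = 7279
Band 3: 35040 × 0.967 = 33884
Band 4: 32878 × 0.933 = 30675
Band 5: 96099 × 0.97 = 93216
Population now: 0–14=7814, 15–29=7279, 30–44=33884, 45–59=30675, 60–74=93216
Total after period 2: 7814 + 7279 + 33884 + 30675 + 93216 = 172868

172868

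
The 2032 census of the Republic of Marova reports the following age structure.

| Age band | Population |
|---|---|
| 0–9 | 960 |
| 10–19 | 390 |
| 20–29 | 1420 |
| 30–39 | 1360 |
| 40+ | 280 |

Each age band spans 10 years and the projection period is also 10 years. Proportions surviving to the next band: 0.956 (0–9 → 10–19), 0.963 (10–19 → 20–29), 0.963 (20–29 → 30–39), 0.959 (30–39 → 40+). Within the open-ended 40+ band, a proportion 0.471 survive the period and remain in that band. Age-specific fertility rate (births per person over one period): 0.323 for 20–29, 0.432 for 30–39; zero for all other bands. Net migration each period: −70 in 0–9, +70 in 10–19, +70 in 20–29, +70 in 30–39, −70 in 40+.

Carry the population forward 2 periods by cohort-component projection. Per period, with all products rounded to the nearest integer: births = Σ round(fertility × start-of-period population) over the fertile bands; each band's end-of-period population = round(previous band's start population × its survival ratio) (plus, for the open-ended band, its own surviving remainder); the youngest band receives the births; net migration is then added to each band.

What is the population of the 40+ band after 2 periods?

Let band 1 be 0–9 through band 5 = 40+.
After projecting period 1:
Births: 1420 * 0.323 = 459, 1360 * 0.432 = 588 → 1047
Band 2: 960 * 0.956 = 918
Band 3: 390 * 0.963 = 376
Band 4: 1420 * 0.963 = 1367
Band 5: 1360 * 0.959 + 280 * 0.471 = 1304 + 132 = 1436
Net migration: Band 1 − 70 → 977; Band 2 + 70 → 988; Band 3 + 70 → 446; Band 4 + 70 → 1437; Band 5 − 70 → 1366
→ [977, 988, 446, 1437, 1366]
After projecting period 2:
Births: 446 * 0.323 = 144, 1437 * 0.432 = 621 → 765
Band 2: 977 * 0.956 = 934
Band 3: 988 * 0.963 = 951
Band 4: 446 * 0.963 = 429
Band 5: 1437 * 0.959 + 1366 * 0.471 = 1378 + 643 = 2021
Net migration: Band 1 − 70 → 695; Band 2 + 70 → 1004; Band 3 + 70 → 1021; Band 4 + 70 → 499; Band 5 − 70 → 1951
→ [695, 1004, 1021, 499, 1951]

1951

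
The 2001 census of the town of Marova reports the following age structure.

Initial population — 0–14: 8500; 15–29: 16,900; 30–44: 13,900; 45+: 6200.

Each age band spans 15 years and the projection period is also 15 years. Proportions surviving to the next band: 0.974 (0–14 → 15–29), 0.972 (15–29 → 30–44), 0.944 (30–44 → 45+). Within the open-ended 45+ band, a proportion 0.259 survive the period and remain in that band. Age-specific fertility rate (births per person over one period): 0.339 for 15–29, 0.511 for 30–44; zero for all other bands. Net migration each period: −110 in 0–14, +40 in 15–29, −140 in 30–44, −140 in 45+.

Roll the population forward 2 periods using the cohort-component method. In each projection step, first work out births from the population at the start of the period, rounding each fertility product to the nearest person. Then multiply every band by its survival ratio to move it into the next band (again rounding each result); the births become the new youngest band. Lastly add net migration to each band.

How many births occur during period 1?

12832

(Groups numbered youngest = 1 to oldest = 4.)
Period 1.
Births: 16900 × 0.339 = 5729 ; 13900 × 0.511 = 7103 → 12832
Group 2: 8500 × 0.974 = 8279
Group 3: 16900 × 0.972 = 16427
Group 4: 13900 × 0.944 + 6200 × 0.259 = 13122 + 1606 = 14728
Net migration: Group 1 − 110 → 12722; Group 2 + 40 → 8319; Group 3 − 140 → 16287; Group 4 − 140 → 14588
Population now: 0–14=12722, 15–29=8319, 30–44=16287, 45+=14588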